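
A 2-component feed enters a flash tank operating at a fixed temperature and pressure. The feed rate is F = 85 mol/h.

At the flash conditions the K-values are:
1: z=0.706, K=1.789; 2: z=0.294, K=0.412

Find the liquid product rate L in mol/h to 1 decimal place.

Rachford–Rice: g(V/F) = Σ zᵢ(Kᵢ−1)/(1+V/F(Kᵢ−1)) = 0.
Check two-phase: ΣzᵢKᵢ = 1.384 > 1 and Σzᵢ/Kᵢ = 1.108 > 1, so g(0) = 0.384 > 0 and g(1) = -0.108 < 0.
Binary case is linear: z₁(K₁−1)(1+V/F(K₂−1)) + z₂(K₂−1)(1+V/F(K₁−1)) = 0
⇒ V/F = [z₁(K₁−1)+z₂(K₂−1)] / [−(K₁−1)(K₂−1)] = 0.3842/0.4639 = 0.828
Then V = V/F·F = 0.8281·85 = 70.4 mol/h and L = F − V = 14.6 mol/h.

L = 14.6 mol/h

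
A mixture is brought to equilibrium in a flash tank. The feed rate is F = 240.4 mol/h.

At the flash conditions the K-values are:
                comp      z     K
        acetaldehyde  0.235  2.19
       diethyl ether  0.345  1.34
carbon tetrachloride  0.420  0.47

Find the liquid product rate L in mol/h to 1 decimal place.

Material balance + equilibrium reduce to Σ zᵢ(Kᵢ−1)/(1+V/F(Kᵢ−1)) = 0.
Feasibility: ΣzᵢKᵢ = 1.174, Σzᵢ/Kᵢ = 1.258 — both > 1, two phases present.
Iterate (Newton) starting at V/F = 0.66:
  V/F = 0.660: g = -0.0899, g' = -0.410 → V/F = 0.441
  V/F = 0.441: g = -0.0050, g' = -0.374 → V/F = 0.427
Converged at V/F = 0.427.
Then V = V/F·F = 0.4274·240.4 = 102.7 mol/h and L = F − V = 137.7 mol/h.

L = 137.7 mol/h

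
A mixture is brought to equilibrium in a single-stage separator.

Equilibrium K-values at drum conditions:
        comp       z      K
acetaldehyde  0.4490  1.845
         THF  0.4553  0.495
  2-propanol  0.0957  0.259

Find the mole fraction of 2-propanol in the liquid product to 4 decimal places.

Let β = V/F and solve Σ zᵢ(Kᵢ−1)/(1+β(Kᵢ−1)) = 0.
Feasibility: ΣzᵢKᵢ = 1.0786, Σzᵢ/Kᵢ = 1.5327 — both > 1, two phases present.
Newton–Raphson from β = 0.62:
  β = 0.6200: g = -0.21694, g' = -0.5640 → β = 0.2353
  β = 0.2353: g = -0.03035, g' = -0.4497 → β = 0.1678
  β = 0.1678: g = 0.00008, g' = -0.4531 → β = 0.1680
Converged at β = 0.1680.
Compositions from xᵢ = zᵢ/(1+β(Kᵢ−1)), yᵢ = Kᵢxᵢ:
  acetaldehyde: x = 0.3932, y = 0.7254
  THF: x = 0.4975, y = 0.2463
  2-propanol: x = 0.1093, y = 0.0283

x_2-propanol = 0.1093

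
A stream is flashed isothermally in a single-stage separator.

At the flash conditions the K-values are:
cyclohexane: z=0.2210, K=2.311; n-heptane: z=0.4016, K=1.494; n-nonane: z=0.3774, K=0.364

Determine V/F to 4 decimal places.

Material balance + equilibrium reduce to Σ zᵢ(Kᵢ−1)/(1+V/F(Kᵢ−1)) = 0.
Check two-phase: ΣzᵢKᵢ = 1.2481 > 1 and Σzᵢ/Kᵢ = 1.4013 > 1, so g(0) = 0.2481 > 0 and g(1) = -0.4013 < 0.
Newton iteration, V/F⁰ = 0.5:
  V/F = 0.5000: g = -0.01784, g' = -0.5298 → V/F = 0.4663
  V/F = 0.4663: g = -0.00018, g' = -0.5196 → V/F = 0.4660
Converged at V/F = 0.4660.

V/F = 0.4660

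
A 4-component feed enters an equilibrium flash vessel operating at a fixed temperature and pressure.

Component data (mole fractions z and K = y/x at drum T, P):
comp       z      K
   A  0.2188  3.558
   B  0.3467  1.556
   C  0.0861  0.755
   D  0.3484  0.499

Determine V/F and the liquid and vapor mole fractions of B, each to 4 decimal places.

Material balance + equilibrium reduce to Σ zᵢ(Kᵢ−1)/(1+V/F(Kᵢ−1)) = 0.
Feasibility: ΣzᵢKᵢ = 1.5568, Σzᵢ/Kᵢ = 1.0965 — both > 1, two phases present.
Iterate (Newton) starting at V/F = 0.5:
  V/F = 0.5000: g = 0.13949, g' = -0.5037 → V/F = 0.7770
  V/F = 0.7770: g = 0.01011, g' = -0.4550 → V/F = 0.7992
  V/F = 0.7992: g = -0.00002, g' = -0.4571 → V/F = 0.7991
Converged at V/F = 0.7991.
Compositions from xᵢ = zᵢ/(1+V/F(Kᵢ−1)), yᵢ = Kᵢxᵢ:
  A: x = 0.0719, y = 0.2557
  B: x = 0.2400, y = 0.3735
  C: x = 0.1071, y = 0.0808
  D: x = 0.5810, y = 0.2899

V/F = 0.7991, x_B = 0.2400, y_B = 0.3735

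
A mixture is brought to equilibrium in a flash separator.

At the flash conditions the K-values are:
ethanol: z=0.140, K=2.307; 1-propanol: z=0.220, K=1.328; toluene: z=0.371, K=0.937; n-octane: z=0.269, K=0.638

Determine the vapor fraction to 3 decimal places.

Material balance + equilibrium reduce to Σ zᵢ(Kᵢ−1)/(1+ψ(Kᵢ−1)) = 0.
Feasibility: ΣzᵢKᵢ = 1.134, Σzᵢ/Kᵢ = 1.044 — both > 1, two phases present.
Newton–Raphson from ψ = 0.64:
  ψ = 0.640: g = 0.0082, g' = -0.148 → ψ = 0.695
  ψ = 0.695: g = 0.0001, g' = -0.146 → ψ = 0.696
Converged at ψ = 0.696.

ψ = 0.696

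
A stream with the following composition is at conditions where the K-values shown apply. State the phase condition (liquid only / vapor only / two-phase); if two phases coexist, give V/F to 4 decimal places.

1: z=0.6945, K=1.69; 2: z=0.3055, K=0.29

ΣzᵢKᵢ = 1.2623; Σzᵢ/Kᵢ = 1.4644.
Both exceed 1, so a two-phase solution exists.
Material balance + equilibrium reduce to Σ zᵢ(Kᵢ−1)/(1+ψ(Kᵢ−1)) = 0.
Binary case is linear: z₁(K₁−1)(1+ψ(K₂−1)) + z₂(K₂−1)(1+ψ(K₁−1)) = 0
⇒ ψ = [z₁(K₁−1)+z₂(K₂−1)] / [−(K₁−1)(K₂−1)] = 0.26230/0.48990 = 0.5354

two-phase, V/F = 0.5354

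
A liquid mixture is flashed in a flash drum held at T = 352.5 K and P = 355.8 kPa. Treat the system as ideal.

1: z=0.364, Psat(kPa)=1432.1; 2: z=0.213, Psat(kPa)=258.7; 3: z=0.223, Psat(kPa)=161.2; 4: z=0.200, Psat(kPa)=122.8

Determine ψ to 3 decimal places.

Raoult's law: Kᵢ = Pᵢˢᵃᵗ/P = Pᵢˢᵃᵗ/355.8.
  K_1 = 1432.1/355.8 = 4.02501, K_2 = 258.7/355.8 = 0.72709, K_3 = 161.2/355.8 = 0.45306, K_4 = 122.8/355.8 = 0.34514
Let ψ = V/F and solve Σ zᵢ(Kᵢ−1)/(1+ψ(Kᵢ−1)) = 0.
g(0) = ΣzᵢKᵢ − 1 = 0.790 and g(1) = 1 − Σzᵢ/Kᵢ = -0.455, so a root lies in (0, 1).
Newton iteration, ψ⁰ = 0.5:
  ψ = 0.500: g = 0.0083, g' = -0.865 → ψ = 0.510
Converged at ψ = 0.510.

ψ = 0.510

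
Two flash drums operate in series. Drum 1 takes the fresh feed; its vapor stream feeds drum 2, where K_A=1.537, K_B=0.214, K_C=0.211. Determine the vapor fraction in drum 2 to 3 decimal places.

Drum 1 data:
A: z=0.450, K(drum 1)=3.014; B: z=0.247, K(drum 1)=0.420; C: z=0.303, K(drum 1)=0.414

V/F (drum 2) = 0.258

Drum 1:
Let ψ₁ = V/F and solve Σ zᵢ(Kᵢ−1)/(1+ψ₁(Kᵢ−1)) = 0.
Check two-phase: ΣzᵢKᵢ = 1.585 > 1 and Σzᵢ/Kᵢ = 1.469 > 1, so g(0) = 0.585 > 0 and g(1) = -0.469 < 0.
Newton–Raphson from ψ₁ = 0.35:
  ψ₁ = 0.350: g = 0.1285, g' = -0.923 → ψ₁ = 0.489
  ψ₁ = 0.489: g = 0.0077, g' = -0.830 → ψ₁ = 0.498
Converged at ψ₁ = 0.498.
Drum-1 compositions:
  A: x = 0.225, y = 0.677
  B: x = 0.347, y = 0.146
  C: x = 0.428, y = 0.177
Drum-2 feed = drum-1 vapor: z₂ = (0.6769, 0.1459, 0.1772).
Drum 2:
Material balance + equilibrium reduce to Σ zᵢ(Kᵢ−1)/(1+ψ₂(Kᵢ−1)) = 0.
Check two-phase: ΣzᵢKᵢ = 1.109 > 1 and Σzᵢ/Kᵢ = 1.962 > 1, so g(0) = 0.109 > 0 and g(1) = -0.962 < 0.
Newton–Raphson from ψ₂ = 0.5:
  ψ₂ = 0.500: g = -0.1333, g' = -0.667 → ψ₂ = 0.300
  ψ₂ = 0.300: g = -0.0202, g' = -0.489 → ψ₂ = 0.259
  ψ₂ = 0.259: g = -0.0005, g' = -0.467 → ψ₂ = 0.258
Converged at ψ₂ = 0.258.
  A: x = 0.595, y = 0.914
  B: x = 0.183, y = 0.039
  C: x = 0.222, y = 0.047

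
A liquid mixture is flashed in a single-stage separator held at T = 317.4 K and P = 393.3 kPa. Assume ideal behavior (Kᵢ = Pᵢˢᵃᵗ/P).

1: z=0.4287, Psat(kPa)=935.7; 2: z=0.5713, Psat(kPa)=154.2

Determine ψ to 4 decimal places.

Raoult's law: Kᵢ = Pᵢˢᵃᵗ/P = Pᵢˢᵃᵗ/393.3.
  K_1 = 935.7/393.3 = 2.379100, K_2 = 154.2/393.3 = 0.392067
Material balance + equilibrium reduce to Σ zᵢ(Kᵢ−1)/(1+ψ(Kᵢ−1)) = 0.
Check two-phase: ΣzᵢKᵢ = 1.2439 > 1 and Σzᵢ/Kᵢ = 1.6373 > 1, so g(0) = 0.2439 > 0 and g(1) = -0.6373 < 0.
Binary case is linear: z₁(K₁−1)(1+ψ(K₂−1)) + z₂(K₂−1)(1+ψ(K₁−1)) = 0
⇒ ψ = [z₁(K₁−1)+z₂(K₂−1)] / [−(K₁−1)(K₂−1)] = 0.24391/0.83840 = 0.2909

ψ = 0.2909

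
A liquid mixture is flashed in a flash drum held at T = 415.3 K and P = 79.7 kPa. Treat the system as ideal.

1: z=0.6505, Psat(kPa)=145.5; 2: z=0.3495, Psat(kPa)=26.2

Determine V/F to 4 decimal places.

Raoult's law: Kᵢ = Pᵢˢᵃᵗ/P = Pᵢˢᵃᵗ/79.7.
  K_1 = 145.5/79.7 = 1.825596, K_2 = 26.2/79.7 = 0.328733
Binary case is linear: z₁(K₁−1)(1+V/F(K₂−1)) + z₂(K₂−1)(1+V/F(K₁−1)) = 0
⇒ V/F = [z₁(K₁−1)+z₂(K₂−1)] / [−(K₁−1)(K₂−1)] = 0.30244/0.55420 = 0.5457

V/F = 0.5457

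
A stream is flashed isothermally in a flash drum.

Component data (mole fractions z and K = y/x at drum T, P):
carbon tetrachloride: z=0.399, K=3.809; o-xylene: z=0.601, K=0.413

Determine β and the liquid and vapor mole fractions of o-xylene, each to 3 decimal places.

β = 0.466, x_o-xylene = 0.827, y_o-xylene = 0.342

Rachford–Rice: g(β) = Σ zᵢ(Kᵢ−1)/(1+β(Kᵢ−1)) = 0.
Feasibility: ΣzᵢKᵢ = 1.768, Σzᵢ/Kᵢ = 1.560 — both > 1, two phases present.
Binary case is linear: z₁(K₁−1)(1+β(K₂−1)) + z₂(K₂−1)(1+β(K₁−1)) = 0
⇒ β = [z₁(K₁−1)+z₂(K₂−1)] / [−(K₁−1)(K₂−1)] = 0.7680/1.6489 = 0.466
Compositions from xᵢ = zᵢ/(1+β(Kᵢ−1)), yᵢ = Kᵢxᵢ:
  carbon tetrachloride: x = 0.173, y = 0.658
  o-xylene: x = 0.827, y = 0.342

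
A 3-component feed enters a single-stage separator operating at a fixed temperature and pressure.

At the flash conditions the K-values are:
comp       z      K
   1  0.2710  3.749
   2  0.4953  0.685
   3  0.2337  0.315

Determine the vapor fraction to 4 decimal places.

ψ = 0.3421

Rachford–Rice: g(ψ) = Σ zᵢ(Kᵢ−1)/(1+ψ(Kᵢ−1)) = 0.
Feasibility: ΣzᵢKᵢ = 1.4289, Σzᵢ/Kᵢ = 1.5373 — both > 1, two phases present.
Newton iteration, ψ⁰ = 0.41:
  ψ = 0.4100: g = -0.05153, g' = -0.7295 → ψ = 0.3394
  ψ = 0.3394: g = 0.00215, g' = -0.7959 → ψ = 0.3421
Converged at ψ = 0.3421.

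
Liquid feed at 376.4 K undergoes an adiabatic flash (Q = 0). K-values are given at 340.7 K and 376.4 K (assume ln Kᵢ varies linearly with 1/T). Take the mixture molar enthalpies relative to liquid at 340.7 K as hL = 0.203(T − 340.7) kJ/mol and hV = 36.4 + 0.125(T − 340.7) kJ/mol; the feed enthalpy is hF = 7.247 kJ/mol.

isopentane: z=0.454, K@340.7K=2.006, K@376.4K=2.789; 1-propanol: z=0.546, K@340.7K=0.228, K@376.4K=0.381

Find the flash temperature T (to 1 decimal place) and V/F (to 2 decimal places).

T = 349.3 K, V/F = 0.15

Adiabatic flash: solve Rachford–Rice at each trial T, then check hF = ψ·hV(T) + (1−ψ)·hL(T).
  T = 340.7 K: K = (2.006, 0.228), RR gives ψ = 0.045, H_out = 1.650 kJ/mol
  T = 376.4 K: K = (2.789, 0.381), RR gives ψ = 0.428, H_out = 21.643 kJ/mol
  T = 358.5 K: K = (2.384, 0.298), RR gives ψ = 0.252, H_out = 12.451 kJ/mol
  T = 349.6 K: K = (2.192, 0.262), RR gives ψ = 0.157, H_out = 7.401 kJ/mol
  T = 345.1 K: K = (2.097, 0.244), RR gives ψ = 0.103, H_out = 4.606 kJ/mol
  T = 347.4 K: K = (2.145, 0.253), RR gives ψ = 0.131, H_out = 6.060 kJ/mol
Linear interpolation between T = 347.4 (H_out = 6.060) and T = 349.6 (H_out = 7.401) on hF = 7.247 gives T ≈ 349.3 K, at which ψ = 0.15.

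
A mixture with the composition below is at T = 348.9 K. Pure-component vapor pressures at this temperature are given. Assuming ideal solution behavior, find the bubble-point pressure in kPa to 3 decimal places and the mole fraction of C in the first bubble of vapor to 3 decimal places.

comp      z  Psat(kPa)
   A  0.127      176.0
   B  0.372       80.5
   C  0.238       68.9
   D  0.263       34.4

Pbub = 77.743 kPa, y_C = 0.211

At the bubble point ψ → 0, so ΣzᵢKᵢ = 1 with Kᵢ = Pᵢˢᵃᵗ/P ⇒ P = ΣzᵢPᵢˢᵃᵗ.
P = 0.127·176.0 + 0.372·80.5 + 0.238·68.9 + 0.263·34.4 = 77.743 kPa
yᵢ = zᵢPᵢˢᵃᵗ/P ⇒ y_C = 0.238·68.9/77.743 = 0.211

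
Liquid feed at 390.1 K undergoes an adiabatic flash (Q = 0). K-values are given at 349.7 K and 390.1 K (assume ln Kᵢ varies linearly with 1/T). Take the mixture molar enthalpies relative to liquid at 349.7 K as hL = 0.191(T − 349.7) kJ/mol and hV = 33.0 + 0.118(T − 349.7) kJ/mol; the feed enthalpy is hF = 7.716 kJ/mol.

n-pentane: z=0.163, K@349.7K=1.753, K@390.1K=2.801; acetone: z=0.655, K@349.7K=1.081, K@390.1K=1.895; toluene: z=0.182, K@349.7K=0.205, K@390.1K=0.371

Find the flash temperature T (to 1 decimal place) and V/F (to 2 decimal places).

T = 351.1 K, V/F = 0.23

Adiabatic flash: solve Rachford–Rice at each trial T, then check hF = ψ·hV(T) + (1−ψ)·hL(T).
  T = 349.7 K: K = (1.753, 1.081, 0.205), RR gives ψ = 0.143, H_out = 4.720 kJ/mol
  T = 390.1 K: K = (2.801, 1.895, 0.371), RR gives ψ = 1.000, H_out = 37.767 kJ/mol
  T = 369.9 K: K = (2.244, 1.453, 0.280), RR gives ψ = 0.816, H_out = 29.584 kJ/mol
  T = 359.8 K: K = (1.990, 1.259, 0.241), RR gives ψ = 0.587, H_out = 20.859 kJ/mol
  T = 354.8 K: K = (1.871, 1.169, 0.223), RR gives ψ = 0.411, H_out = 14.372 kJ/mol
  T = 352.2 K: K = (1.810, 1.123, 0.214), RR gives ψ = 0.288, H_out = 9.938 kJ/mol
  T = 350.9 K: K = (1.780, 1.101, 0.209), RR gives ψ = 0.216, H_out = 7.354 kJ/mol
Linear interpolation between T = 350.9 (H_out = 7.354) and T = 352.2 (H_out = 9.938) on hF = 7.716 gives T ≈ 351.1 K, at which ψ = 0.23.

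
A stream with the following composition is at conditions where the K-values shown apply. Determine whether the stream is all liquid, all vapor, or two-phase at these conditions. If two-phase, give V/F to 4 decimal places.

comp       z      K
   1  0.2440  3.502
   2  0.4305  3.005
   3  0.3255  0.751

ΣzᵢKᵢ = 2.3926; Σzᵢ/Kᵢ = 0.6464.
Since Σzᵢ/Kᵢ < 1 the mixture is above its dew point — single vapor phase.

all vapor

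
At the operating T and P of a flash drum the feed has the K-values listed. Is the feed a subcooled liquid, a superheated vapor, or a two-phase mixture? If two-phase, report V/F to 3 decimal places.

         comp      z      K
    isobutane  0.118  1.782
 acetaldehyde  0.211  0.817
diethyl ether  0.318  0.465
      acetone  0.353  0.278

subcooled liquid

ΣzᵢKᵢ = 0.629; Σzᵢ/Kᵢ = 2.278.
Since ΣzᵢKᵢ < 1 the mixture is below its bubble point — single liquid phase.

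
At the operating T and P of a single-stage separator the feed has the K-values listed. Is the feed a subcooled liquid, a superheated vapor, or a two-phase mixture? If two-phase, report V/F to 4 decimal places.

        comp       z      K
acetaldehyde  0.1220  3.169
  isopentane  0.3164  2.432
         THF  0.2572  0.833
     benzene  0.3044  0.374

two-phase, V/F = 0.6094

ΣzᵢKᵢ = 1.4842; Σzᵢ/Kᵢ = 1.2913.
Both exceed 1, so a two-phase solution exists.
Material balance + equilibrium reduce to Σ zᵢ(Kᵢ−1)/(1+ψ(Kᵢ−1)) = 0.
Newton iteration, ψ⁰ = 0.5:
  ψ = 0.5000: g = 0.06674, g' = -0.6137 → ψ = 0.6088
  ψ = 0.6088: g = 0.00041, g' = -0.6121 → ψ = 0.6094
Converged at ψ = 0.6094.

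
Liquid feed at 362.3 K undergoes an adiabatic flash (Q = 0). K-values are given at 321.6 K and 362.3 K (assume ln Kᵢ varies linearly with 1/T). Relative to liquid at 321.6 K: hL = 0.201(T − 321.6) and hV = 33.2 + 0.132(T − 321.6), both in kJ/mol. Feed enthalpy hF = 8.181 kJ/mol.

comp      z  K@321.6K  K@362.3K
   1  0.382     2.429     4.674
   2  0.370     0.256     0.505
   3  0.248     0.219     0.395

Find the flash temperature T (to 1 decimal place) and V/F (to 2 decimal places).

T = 330.5 K, V/F = 0.20

Adiabatic flash: solve Rachford–Rice at each trial T, then check hF = ψ·hV(T) + (1−ψ)·hL(T).
  T = 321.6 K: K = (2.429, 0.256, 0.219), RR gives ψ = 0.071, H_out = 2.354 kJ/mol
  T = 362.3 K: K = (4.674, 0.505, 0.395), RR gives ψ = 0.537, H_out = 24.513 kJ/mol
  T = 342.0 K: K = (3.438, 0.367, 0.300), RR gives ψ = 0.325, H_out = 14.433 kJ/mol
  T = 331.8 K: K = (2.905, 0.308, 0.257), RR gives ψ = 0.212, H_out = 8.938 kJ/mol
  T = 326.7 K: K = (2.660, 0.281, 0.238), RR gives ψ = 0.147, H_out = 5.842 kJ/mol
  T = 329.2 K: K = (2.779, 0.294, 0.247), RR gives ψ = 0.180, H_out = 7.399 kJ/mol
  T = 330.5 K: K = (2.842, 0.301, 0.252), RR gives ψ = 0.196, H_out = 8.178 kJ/mol
Linear interpolation between T = 330.5 (H_out = 8.178) and T = 331.8 (H_out = 8.938) on hF = 8.181 gives T ≈ 330.5 K, at which ψ = 0.20.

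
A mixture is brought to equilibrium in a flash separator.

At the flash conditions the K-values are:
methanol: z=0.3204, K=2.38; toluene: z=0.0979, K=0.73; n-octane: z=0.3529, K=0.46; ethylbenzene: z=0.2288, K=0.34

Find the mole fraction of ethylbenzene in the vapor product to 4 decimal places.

Rachford–Rice: g(ψ) = Σ zᵢ(Kᵢ−1)/(1+ψ(Kᵢ−1)) = 0.
Check two-phase: ΣzᵢKᵢ = 1.0741 > 1 and Σzᵢ/Kᵢ = 1.7088 > 1, so g(0) = 0.0741 > 0 and g(1) = -0.7088 < 0.
Newton–Raphson from ψ = 0.5:
  ψ = 0.5000: g = -0.25536, g' = -0.6383 → ψ = 0.0999
  ψ = 0.0999: g = -0.00171, g' = -0.7080 → ψ = 0.0975
Converged at ψ = 0.0975.
Compositions from xᵢ = zᵢ/(1+ψ(Kᵢ−1)), yᵢ = Kᵢxᵢ:
  methanol: x = 0.2824, y = 0.6721
  toluene: x = 0.1005, y = 0.0734
  n-octane: x = 0.3725, y = 0.1714
  ethylbenzene: x = 0.2445, y = 0.0831

y_ethylbenzene = 0.0831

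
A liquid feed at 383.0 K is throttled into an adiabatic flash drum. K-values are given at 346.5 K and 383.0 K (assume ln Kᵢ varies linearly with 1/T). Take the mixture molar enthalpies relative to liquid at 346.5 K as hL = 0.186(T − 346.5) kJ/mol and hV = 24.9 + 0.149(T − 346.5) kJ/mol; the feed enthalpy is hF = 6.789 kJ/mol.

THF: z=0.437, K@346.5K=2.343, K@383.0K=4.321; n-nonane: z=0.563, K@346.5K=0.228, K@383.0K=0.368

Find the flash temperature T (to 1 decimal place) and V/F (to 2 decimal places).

Adiabatic flash: solve Rachford–Rice at each trial T, then check hF = ψ·hV(T) + (1−ψ)·hL(T).
  T = 346.5 K: K = (2.343, 0.228), RR gives ψ = 0.147, H_out = 3.657 kJ/mol
  T = 383.0 K: K = (4.321, 0.368), RR gives ψ = 0.522, H_out = 19.080 kJ/mol
  T = 364.8 K: K = (3.234, 0.293), RR gives ψ = 0.366, H_out = 12.278 kJ/mol
  T = 355.6 K: K = (2.762, 0.259), RR gives ψ = 0.270, H_out = 8.333 kJ/mol
  T = 351.1 K: K = (2.549, 0.244), RR gives ψ = 0.214, H_out = 6.151 kJ/mol
  T = 353.4 K: K = (2.656, 0.251), RR gives ψ = 0.244, H_out = 7.293 kJ/mol
Linear interpolation between T = 351.1 (H_out = 6.151) and T = 353.4 (H_out = 7.293) on hF = 6.789 gives T ≈ 352.4 K, at which ψ = 0.23.

T = 352.4 K, V/F = 0.23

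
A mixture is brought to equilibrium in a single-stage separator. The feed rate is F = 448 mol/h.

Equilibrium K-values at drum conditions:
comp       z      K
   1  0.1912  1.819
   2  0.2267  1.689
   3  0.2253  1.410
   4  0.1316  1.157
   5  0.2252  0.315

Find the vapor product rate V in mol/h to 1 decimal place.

V = 312.7 mol/h

Let β = V/F and solve Σ zᵢ(Kᵢ−1)/(1+β(Kᵢ−1)) = 0.
g(0) = ΣzᵢKᵢ − 1 = 0.2716 and g(1) = 1 − Σzᵢ/Kᵢ = -0.2278, so a root lies in (0, 1).
Newton iteration, β⁰ = 0.6:
  β = 0.6000: g = 0.04662, g' = -0.4432 → β = 0.7052
  β = 0.7052: g = -0.00377, g' = -0.5211 → β = 0.6980
  β = 0.6980: g = -0.00002, g' = -0.5145 → β = 0.6979
Converged at β = 0.6979.
Then V = β·F = 0.6979·448 = 312.7 mol/h and L = F − V = 135.3 mol/h.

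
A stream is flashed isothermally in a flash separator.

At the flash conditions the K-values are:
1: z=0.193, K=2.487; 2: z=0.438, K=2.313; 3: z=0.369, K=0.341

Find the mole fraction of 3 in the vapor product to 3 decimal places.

Let ψ = V/F and solve Σ zᵢ(Kᵢ−1)/(1+ψ(Kᵢ−1)) = 0.
Feasibility: ΣzᵢKᵢ = 1.619, Σzᵢ/Kᵢ = 1.349 — both > 1, two phases present.
Iterate (Newton) starting at ψ = 0.5:
  ψ = 0.500: g = 0.1491, g' = -0.772 → ψ = 0.693
  ψ = 0.693: g = -0.0052, g' = -0.854 → ψ = 0.687
Converged at ψ = 0.687.
Compositions from xᵢ = zᵢ/(1+ψ(Kᵢ−1)), yᵢ = Kᵢxᵢ:
  1: x = 0.095, y = 0.237
  2: x = 0.230, y = 0.533
  3: x = 0.674, y = 0.230

y_3 = 0.230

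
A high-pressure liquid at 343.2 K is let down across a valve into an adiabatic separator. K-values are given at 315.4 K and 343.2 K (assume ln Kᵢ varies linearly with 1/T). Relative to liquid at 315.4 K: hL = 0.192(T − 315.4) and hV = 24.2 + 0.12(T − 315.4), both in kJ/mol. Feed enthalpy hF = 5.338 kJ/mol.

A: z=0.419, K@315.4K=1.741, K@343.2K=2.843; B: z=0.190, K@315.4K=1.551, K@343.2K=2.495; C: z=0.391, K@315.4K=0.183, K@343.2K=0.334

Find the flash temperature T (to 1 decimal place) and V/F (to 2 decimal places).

Adiabatic flash: solve Rachford–Rice at each trial T, then check hF = ψ·hV(T) + (1−ψ)·hL(T).
  T = 315.4 K: K = (1.741, 1.551, 0.183), RR gives ψ = 0.171, H_out = 4.135 kJ/mol
  T = 343.2 K: K = (2.843, 2.495, 0.334), RR gives ψ = 0.688, H_out = 20.607 kJ/mol
  T = 329.3 K: K = (2.248, 1.987, 0.250), RR gives ψ = 0.476, H_out = 13.709 kJ/mol
  T = 322.4 K: K = (1.986, 1.762, 0.215), RR gives ψ = 0.347, H_out = 9.578 kJ/mol
  T = 318.9 K: K = (1.861, 1.654, 0.199), RR gives ψ = 0.268, H_out = 7.079 kJ/mol
  T = 317.1 K: K = (1.798, 1.601, 0.190), RR gives ψ = 0.220, H_out = 5.632 kJ/mol
Linear interpolation between T = 315.4 (H_out = 4.135) and T = 317.1 (H_out = 5.632) on hF = 5.338 gives T ≈ 316.8 K, at which ψ = 0.21.

T = 316.8 K, V/F = 0.21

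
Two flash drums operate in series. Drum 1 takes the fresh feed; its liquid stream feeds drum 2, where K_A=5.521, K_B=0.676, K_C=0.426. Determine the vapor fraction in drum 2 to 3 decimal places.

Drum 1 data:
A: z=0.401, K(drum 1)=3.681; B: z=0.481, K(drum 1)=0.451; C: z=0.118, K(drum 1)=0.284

V/F (drum 2) = 0.288

Drum 1:
Let ψ₁ = V/F and solve Σ zᵢ(Kᵢ−1)/(1+ψ₁(Kᵢ−1)) = 0.
g(0) = ΣzᵢKᵢ − 1 = 0.727 and g(1) = 1 − Σzᵢ/Kᵢ = -0.591, so a root lies in (0, 1).
Newton–Raphson from ψ₁ = 0.43:
  ψ₁ = 0.430: g = 0.0316, g' = -0.997 → ψ₁ = 0.462
Converged at ψ₁ = 0.462.
Drum-1 compositions:
  A: x = 0.179, y = 0.659
  B: x = 0.645, y = 0.291
  C: x = 0.176, y = 0.050
Drum-2 feed = drum-1 liquid: z₂ = (0.1791, 0.6445, 0.1764).
Drum 2:
Material balance + equilibrium reduce to Σ zᵢ(Kᵢ−1)/(1+ψ₂(Kᵢ−1)) = 0.
Feasibility: ΣzᵢKᵢ = 1.500, Σzᵢ/Kᵢ = 1.400 — both > 1, two phases present.
Newton–Raphson from ψ₂ = 0.62:
  ψ₂ = 0.620: g = -0.2056, g' = -0.499 → ψ₂ = 0.208
  ψ₂ = 0.208: g = 0.0783, g' = -1.125 → ψ₂ = 0.278
  ψ₂ = 0.278: g = 0.0091, g' = -0.883 → ψ₂ = 0.288
Converged at ψ₂ = 0.288.
  A: x = 0.078, y = 0.429
  B: x = 0.711, y = 0.481
  C: x = 0.211, y = 0.090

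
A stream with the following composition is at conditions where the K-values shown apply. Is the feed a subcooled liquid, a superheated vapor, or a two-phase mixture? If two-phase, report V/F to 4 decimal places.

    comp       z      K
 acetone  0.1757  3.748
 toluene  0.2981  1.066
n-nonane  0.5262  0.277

two-phase, V/F = 0.0898

ΣzᵢKᵢ = 1.1221; Σzᵢ/Kᵢ = 2.2262.
Both exceed 1, so a two-phase solution exists.
Let ψ = V/F and solve Σ zᵢ(Kᵢ−1)/(1+ψ(Kᵢ−1)) = 0.
Iterate (Newton) starting at ψ = 0.31:
  ψ = 0.3100: g = -0.21034, g' = -0.8451 → ψ = 0.0611
  ψ = 0.0611: g = 0.03499, g' = -1.2751 → ψ = 0.0885
  ψ = 0.0885: g = 0.00144, g' = -1.1736 → ψ = 0.0898
Converged at ψ = 0.0898.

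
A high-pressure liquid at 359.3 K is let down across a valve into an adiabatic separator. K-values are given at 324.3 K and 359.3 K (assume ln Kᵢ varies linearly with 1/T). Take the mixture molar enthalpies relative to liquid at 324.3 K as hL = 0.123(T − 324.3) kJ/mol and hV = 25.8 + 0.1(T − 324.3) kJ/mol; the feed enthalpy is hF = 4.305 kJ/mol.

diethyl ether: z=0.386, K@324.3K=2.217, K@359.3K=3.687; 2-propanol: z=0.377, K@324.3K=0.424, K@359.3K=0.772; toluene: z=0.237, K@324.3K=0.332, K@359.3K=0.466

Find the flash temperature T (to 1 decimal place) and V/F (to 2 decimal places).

Adiabatic flash: solve Rachford–Rice at each trial T, then check hF = ψ·hV(T) + (1−ψ)·hL(T).
  T = 324.3 K: K = (2.217, 0.424, 0.332), RR gives ψ = 0.126, H_out = 3.262 kJ/mol
  T = 359.3 K: K = (3.687, 0.772, 0.466), RR gives ψ = 0.806, H_out = 24.457 kJ/mol
  T = 341.8 K: K = (2.897, 0.581, 0.397), RR gives ψ = 0.456, H_out = 13.736 kJ/mol
  T = 333.1 K: K = (2.545, 0.499, 0.364), RR gives ψ = 0.298, H_out = 8.719 kJ/mol
  T = 328.7 K: K = (2.378, 0.460, 0.348), RR gives ψ = 0.215, H_out = 6.078 kJ/mol
  T = 326.5 K: K = (2.296, 0.442, 0.340), RR gives ψ = 0.172, H_out = 4.698 kJ/mol
Linear interpolation between T = 324.3 (H_out = 3.262) and T = 326.5 (H_out = 4.698) on hF = 4.305 gives T ≈ 325.9 K, at which ψ = 0.16.

T = 325.9 K, V/F = 0.16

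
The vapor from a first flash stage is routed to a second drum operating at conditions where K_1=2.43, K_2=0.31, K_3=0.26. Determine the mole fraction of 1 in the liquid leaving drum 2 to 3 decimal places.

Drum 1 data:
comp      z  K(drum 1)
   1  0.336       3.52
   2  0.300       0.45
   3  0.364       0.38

Drum 1:
Iterate (Newton) starting at ψ₁ = 0.42:
  ψ₁ = 0.420: g = -0.1084, g' = -0.913 → ψ₁ = 0.301
  ψ₁ = 0.301: g = 0.0060, g' = -1.031 → ψ₁ = 0.307
Converged at ψ₁ = 0.307.
Drum-1 compositions:
  1: x = 0.189, y = 0.667
  2: x = 0.361, y = 0.162
  3: x = 0.450, y = 0.171
Drum-2 feed = drum-1 vapor: z₂ = (0.6667, 0.1624, 0.1709).
Drum 2:
Newton–Raphson from ψ₂ = 0.66:
  ψ₂ = 0.660: g = 0.0375, g' = -0.979 → ψ₂ = 0.698
  ψ₂ = 0.698: g = -0.0009, g' = -1.030 → ψ₂ = 0.697
Converged at ψ₂ = 0.697.
  1: x = 0.334, y = 0.811
  2: x = 0.313, y = 0.097
  3: x = 0.353, y = 0.092

x_1 (drum 2) = 0.334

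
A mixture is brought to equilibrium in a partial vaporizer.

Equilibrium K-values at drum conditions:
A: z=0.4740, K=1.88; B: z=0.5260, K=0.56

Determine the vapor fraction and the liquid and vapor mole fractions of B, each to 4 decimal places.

Let ψ = V/F and solve Σ zᵢ(Kᵢ−1)/(1+ψ(Kᵢ−1)) = 0.
Check two-phase: ΣzᵢKᵢ = 1.1857 > 1 and Σzᵢ/Kᵢ = 1.1914 > 1, so g(0) = 0.1857 > 0 and g(1) = -0.1914 < 0.
Binary case is linear: z₁(K₁−1)(1+ψ(K₂−1)) + z₂(K₂−1)(1+ψ(K₁−1)) = 0
⇒ ψ = [z₁(K₁−1)+z₂(K₂−1)] / [−(K₁−1)(K₂−1)] = 0.18568/0.38720 = 0.4795
Compositions from xᵢ = zᵢ/(1+ψ(Kᵢ−1)), yᵢ = Kᵢxᵢ:
  A: x = 0.3333, y = 0.6267
  B: x = 0.6667, y = 0.3733

ψ = 0.4795, x_B = 0.6667, y_B = 0.3733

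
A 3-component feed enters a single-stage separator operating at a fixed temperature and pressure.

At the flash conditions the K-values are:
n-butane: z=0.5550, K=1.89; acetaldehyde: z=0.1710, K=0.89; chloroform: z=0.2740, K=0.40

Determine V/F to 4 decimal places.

Newton–Raphson from V/F = 0.37:
  V/F = 0.3700: g = 0.14067, g' = -0.4140 → V/F = 0.7098
  V/F = 0.7098: g = -0.00403, g' = -0.4668 → V/F = 0.7012
  V/F = 0.7012: g = -0.00002, g' = -0.4630 → V/F = 0.7011
Converged at V/F = 0.7011.

V/F = 0.7011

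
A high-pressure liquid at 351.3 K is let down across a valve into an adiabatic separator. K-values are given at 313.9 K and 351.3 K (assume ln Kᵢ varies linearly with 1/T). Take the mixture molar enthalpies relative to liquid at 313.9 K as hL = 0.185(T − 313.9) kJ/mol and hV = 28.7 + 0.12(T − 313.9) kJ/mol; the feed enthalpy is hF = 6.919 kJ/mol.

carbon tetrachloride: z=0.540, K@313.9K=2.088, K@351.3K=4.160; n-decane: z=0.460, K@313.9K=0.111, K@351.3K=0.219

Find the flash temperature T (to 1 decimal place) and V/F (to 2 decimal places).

T = 316.4 K, V/F = 0.23

Adiabatic flash: solve Rachford–Rice at each trial T, then check hF = ψ·hV(T) + (1−ψ)·hL(T).
  T = 313.9 K: K = (2.088, 0.111), RR gives ψ = 0.185, H_out = 5.299 kJ/mol
  T = 351.3 K: K = (4.160, 0.219), RR gives ψ = 0.546, H_out = 21.258 kJ/mol
  T = 332.6 K: K = (3.005, 0.159), RR gives ψ = 0.413, H_out = 14.799 kJ/mol
  T = 323.2 K: K = (2.516, 0.133), RR gives ψ = 0.320, H_out = 10.700 kJ/mol
  T = 318.5 K: K = (2.293, 0.122), RR gives ψ = 0.259, H_out = 8.206 kJ/mol
  T = 316.2 K: K = (2.189, 0.116), RR gives ψ = 0.224, H_out = 6.823 kJ/mol
Linear interpolation between T = 316.2 (H_out = 6.823) and T = 318.5 (H_out = 8.206) on hF = 6.919 gives T ≈ 316.4 K, at which ψ = 0.23.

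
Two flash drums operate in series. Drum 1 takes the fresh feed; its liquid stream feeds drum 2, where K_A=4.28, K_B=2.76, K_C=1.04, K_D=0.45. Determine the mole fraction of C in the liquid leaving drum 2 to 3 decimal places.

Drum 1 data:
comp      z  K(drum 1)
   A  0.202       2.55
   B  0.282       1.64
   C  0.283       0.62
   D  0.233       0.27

x_C (drum 2) = 0.316

Drum 1:
Let ψ₁ = V/F and solve Σ zᵢ(Kᵢ−1)/(1+ψ₁(Kᵢ−1)) = 0.
g(0) = ΣzᵢKᵢ − 1 = 0.216 and g(1) = 1 − Σzᵢ/Kᵢ = -0.571, so a root lies in (0, 1).
Iterate (Newton) starting at ψ₁ = 0.5:
  ψ₁ = 0.500: g = -0.0875, g' = -0.591 → ψ₁ = 0.352
  ψ₁ = 0.352: g = -0.0031, g' = -0.559 → ψ₁ = 0.346
Converged at ψ₁ = 0.346.
Drum-1 compositions:
  A: x = 0.131, y = 0.335
  B: x = 0.231, y = 0.379
  C: x = 0.326, y = 0.202
  D: x = 0.312, y = 0.084
Drum-2 feed = drum-1 liquid: z₂ = (0.1314, 0.2308, 0.3259, 0.3118).
Drum 2:
Material balance + equilibrium reduce to Σ zᵢ(Kᵢ−1)/(1+ψ₂(Kᵢ−1)) = 0.
g(0) = ΣzᵢKᵢ − 1 = 0.679 and g(1) = 1 − Σzᵢ/Kᵢ = -0.121, so a root lies in (0, 1).
Iterate (Newton) starting at ψ₂ = 0.5:
  ψ₂ = 0.500: g = 0.1556, g' = -0.585 → ψ₂ = 0.766
  ψ₂ = 0.766: g = 0.0121, g' = -0.526 → ψ₂ = 0.789
Converged at ψ₂ = 0.789.
  A: x = 0.037, y = 0.157
  B: x = 0.097, y = 0.267
  C: x = 0.316, y = 0.329
  D: x = 0.551, y = 0.248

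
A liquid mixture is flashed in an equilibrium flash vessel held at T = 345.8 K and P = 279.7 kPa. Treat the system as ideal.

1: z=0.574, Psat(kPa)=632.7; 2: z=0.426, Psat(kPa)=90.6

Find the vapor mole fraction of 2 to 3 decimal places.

Raoult's law: Kᵢ = Pᵢˢᵃᵗ/P = Pᵢˢᵃᵗ/279.7.
  K_1 = 632.7/279.7 = 2.26207, K_2 = 90.6/279.7 = 0.32392
Let ψ = V/F and solve Σ zᵢ(Kᵢ−1)/(1+ψ(Kᵢ−1)) = 0.
Feasibility: ΣzᵢKᵢ = 1.436, Σzᵢ/Kᵢ = 1.569 — both > 1, two phases present.
Binary case is linear: z₁(K₁−1)(1+ψ(K₂−1)) + z₂(K₂−1)(1+ψ(K₁−1)) = 0
⇒ ψ = [z₁(K₁−1)+z₂(K₂−1)] / [−(K₁−1)(K₂−1)] = 0.4364/0.8533 = 0.511
Compositions from xᵢ = zᵢ/(1+ψ(Kᵢ−1)), yᵢ = Kᵢxᵢ:
  1: x = 0.349, y = 0.789
  2: x = 0.651, y = 0.211

y_2 = 0.211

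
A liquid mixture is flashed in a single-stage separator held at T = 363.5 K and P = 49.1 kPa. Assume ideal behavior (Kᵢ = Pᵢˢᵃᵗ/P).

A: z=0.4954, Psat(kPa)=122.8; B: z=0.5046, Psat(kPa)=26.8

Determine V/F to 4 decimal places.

Raoult's law: Kᵢ = Pᵢˢᵃᵗ/P = Pᵢˢᵃᵗ/49.1.
  K_A = 122.8/49.1 = 2.501018, K_B = 26.8/49.1 = 0.545825
Binary case is linear: z₁(K₁−1)(1+V/F(K₂−1)) + z₂(K₂−1)(1+V/F(K₁−1)) = 0
⇒ V/F = [z₁(K₁−1)+z₂(K₂−1)] / [−(K₁−1)(K₂−1)] = 0.51443/0.68173 = 0.7546

V/F = 0.7546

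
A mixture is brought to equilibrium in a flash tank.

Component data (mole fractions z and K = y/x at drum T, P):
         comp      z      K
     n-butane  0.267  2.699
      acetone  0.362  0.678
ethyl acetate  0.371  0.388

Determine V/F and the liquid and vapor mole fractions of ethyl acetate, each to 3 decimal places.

Material balance + equilibrium reduce to Σ zᵢ(Kᵢ−1)/(1+V/F(Kᵢ−1)) = 0.
Feasibility: ΣzᵢKᵢ = 1.110, Σzᵢ/Kᵢ = 1.589 — both > 1, two phases present.
Newton iteration, V/F⁰ = 0.67:
  V/F = 0.670: g = -0.3213, g' = -0.629 → V/F = 0.159
  V/F = 0.159: g = -0.0172, g' = -0.690 → V/F = 0.134
Converged at V/F = 0.134.
Compositions from xᵢ = zᵢ/(1+V/F(Kᵢ−1)), yᵢ = Kᵢxᵢ:
  n-butane: x = 0.217, y = 0.587
  acetone: x = 0.378, y = 0.257
  ethyl acetate: x = 0.404, y = 0.157

V/F = 0.134, x_ethyl acetate = 0.404, y_ethyl acetate = 0.157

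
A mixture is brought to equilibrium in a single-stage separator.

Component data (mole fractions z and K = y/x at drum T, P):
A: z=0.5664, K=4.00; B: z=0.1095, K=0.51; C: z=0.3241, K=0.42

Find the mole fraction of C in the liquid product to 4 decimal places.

Rachford–Rice: g(V/F) = Σ zᵢ(Kᵢ−1)/(1+V/F(Kᵢ−1)) = 0.
Check two-phase: ΣzᵢKᵢ = 2.4576 > 1 and Σzᵢ/Kᵢ = 1.1280 > 1, so g(0) = 1.4576 > 0 and g(1) = -0.1280 < 0.
Iterate (Newton) starting at V/F = 0.31:
  V/F = 0.3100: g = 0.58796, g' = -1.5671 → V/F = 0.6852
  V/F = 0.6852: g = 0.16338, g' = -0.9058 → V/F = 0.8655
  V/F = 0.8655: g = 0.00179, g' = -0.9130 → V/F = 0.8675
Converged at V/F = 0.8675.
Compositions from xᵢ = zᵢ/(1+V/F(Kᵢ−1)), yᵢ = Kᵢxᵢ:
  A: x = 0.1572, y = 0.6289
  B: x = 0.1905, y = 0.0971
  C: x = 0.6523, y = 0.2740

x_C = 0.6523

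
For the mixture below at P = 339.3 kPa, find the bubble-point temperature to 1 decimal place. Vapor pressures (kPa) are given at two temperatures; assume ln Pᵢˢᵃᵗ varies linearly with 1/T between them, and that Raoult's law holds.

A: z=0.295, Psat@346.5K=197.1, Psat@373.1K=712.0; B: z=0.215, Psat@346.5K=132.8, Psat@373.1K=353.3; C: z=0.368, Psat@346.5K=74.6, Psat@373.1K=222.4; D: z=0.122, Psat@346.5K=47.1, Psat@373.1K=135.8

Bubble-point temperature: ΣzᵢPᵢˢᵃᵗ(T) = P. Interpolate ln Pᵢˢᵃᵗ = aᵢ + bᵢ/T.
  T = 346.5 K: ΣzᵢPᵢˢᵃᵗ = 119.90 kPa
  T = 373.1 K: ΣzᵢPᵢˢᵃᵗ = 384.41 kPa
  T = 359.8 K: ΣzᵢPᵢˢᵃᵗ = 218.90 kPa
  T = 366.5 K: ΣzᵢPᵢˢᵃᵗ = 292.05 kPa
  T = 369.8 K: ΣzᵢPᵢˢᵃᵗ = 335.44 kPa
  T = 371.5 K: ΣzᵢPᵢˢᵃᵗ = 359.93 kPa
Interpolating between 369.8 K and 371.5 K gives T ≈ 370.1 K.

T = 370.1 K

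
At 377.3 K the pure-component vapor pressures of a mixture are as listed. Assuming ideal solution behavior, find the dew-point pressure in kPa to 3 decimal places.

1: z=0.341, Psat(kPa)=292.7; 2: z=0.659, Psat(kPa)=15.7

Pdew = 23.181 kPa

At the dew point ψ → 1, so Σzᵢ/Kᵢ = 1 with Kᵢ = Pᵢˢᵃᵗ/P ⇒ 1/P = Σzᵢ/Pᵢˢᵃᵗ.
1/P = 0.341/292.7 + 0.659/15.7 = 0.043140 ⇒ P = 23.181 kPa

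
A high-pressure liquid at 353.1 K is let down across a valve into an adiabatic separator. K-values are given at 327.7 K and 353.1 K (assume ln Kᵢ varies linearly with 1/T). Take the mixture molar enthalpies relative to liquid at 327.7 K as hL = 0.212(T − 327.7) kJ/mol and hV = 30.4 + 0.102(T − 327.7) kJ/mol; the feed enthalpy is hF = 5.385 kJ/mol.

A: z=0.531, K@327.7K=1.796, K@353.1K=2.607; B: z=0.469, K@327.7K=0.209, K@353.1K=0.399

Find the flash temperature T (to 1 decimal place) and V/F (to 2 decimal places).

Adiabatic flash: solve Rachford–Rice at each trial T, then check hF = ψ·hV(T) + (1−ψ)·hL(T).
  T = 327.7 K: K = (1.796, 0.209), RR gives ψ = 0.082, H_out = 2.496 kJ/mol
  T = 353.1 K: K = (2.607, 0.399), RR gives ψ = 0.592, H_out = 21.719 kJ/mol
  T = 340.4 K: K = (2.179, 0.292), RR gives ψ = 0.352, H_out = 12.915 kJ/mol
  T = 334.0 K: K = (1.980, 0.248), RR gives ψ = 0.227, H_out = 8.090 kJ/mol
  T = 330.9 K: K = (1.888, 0.228), RR gives ψ = 0.160, H_out = 5.480 kJ/mol
  T = 329.3 K: K = (1.842, 0.218), RR gives ψ = 0.122, H_out = 4.031 kJ/mol
Linear interpolation between T = 329.3 (H_out = 4.031) and T = 330.9 (H_out = 5.480) on hF = 5.385 gives T ≈ 330.8 K, at which ψ = 0.16.

T = 330.8 K, V/F = 0.16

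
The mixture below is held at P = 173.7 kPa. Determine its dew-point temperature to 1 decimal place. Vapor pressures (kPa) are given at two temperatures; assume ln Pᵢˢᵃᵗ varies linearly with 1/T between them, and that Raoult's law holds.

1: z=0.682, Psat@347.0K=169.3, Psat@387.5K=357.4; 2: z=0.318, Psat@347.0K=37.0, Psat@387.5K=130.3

T = 375.7 K

Dew-point temperature: Σzᵢ·P/Pᵢˢᵃᵗ(T) = 1. Interpolate ln Pᵢˢᵃᵗ = aᵢ + bᵢ/T.
  T = 347.0 K: ΣzᵢP/Pᵢˢᵃᵗ = 2.1926
  T = 387.5 K: ΣzᵢP/Pᵢˢᵃᵗ = 0.7554
  T = 367.2 K: ΣzᵢP/Pᵢˢᵃᵗ = 1.2418
  T = 377.4 K: ΣzᵢP/Pᵢˢᵃᵗ = 0.9592
  T = 372.3 K: ΣzᵢP/Pᵢˢᵃᵗ = 1.0889
  T = 374.9 K: ΣzᵢP/Pᵢˢᵃᵗ = 1.0202
Interpolating between 374.9 K and 377.4 K gives T ≈ 375.7 K.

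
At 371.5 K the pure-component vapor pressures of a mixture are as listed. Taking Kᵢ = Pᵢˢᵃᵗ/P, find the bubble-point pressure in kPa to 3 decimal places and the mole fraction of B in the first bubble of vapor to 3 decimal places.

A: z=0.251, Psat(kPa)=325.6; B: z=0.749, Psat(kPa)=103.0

At the bubble point ψ → 0, so ΣzᵢKᵢ = 1 with Kᵢ = Pᵢˢᵃᵗ/P ⇒ P = ΣzᵢPᵢˢᵃᵗ.
P = 0.251·325.6 + 0.749·103.0 = 158.873 kPa
yᵢ = zᵢPᵢˢᵃᵗ/P ⇒ y_B = 0.749·103.0/158.873 = 0.486

Pbub = 158.873 kPa, y_B = 0.486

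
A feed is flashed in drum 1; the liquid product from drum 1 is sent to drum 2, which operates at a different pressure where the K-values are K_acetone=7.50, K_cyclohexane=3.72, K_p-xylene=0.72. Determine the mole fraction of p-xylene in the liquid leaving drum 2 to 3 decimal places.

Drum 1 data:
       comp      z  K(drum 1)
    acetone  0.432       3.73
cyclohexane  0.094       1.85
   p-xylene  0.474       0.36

x_p-xylene (drum 2) = 0.946

Drum 1:
Material balance + equilibrium reduce to Σ zᵢ(Kᵢ−1)/(1+ψ₁(Kᵢ−1)) = 0.
Check two-phase: ΣzᵢKᵢ = 1.956 > 1 and Σzᵢ/Kᵢ = 1.483 > 1, so g(0) = 0.956 > 0 and g(1) = -0.483 < 0.
Newton–Raphson from ψ₁ = 0.5:
  ψ₁ = 0.500: g = 0.1086, g' = -1.029 → ψ₁ = 0.606
  ψ₁ = 0.606: g = 0.0019, g' = -1.005 → ψ₁ = 0.607
Converged at ψ₁ = 0.607.
Drum-1 compositions:
  acetone: x = 0.163, y = 0.606
  cyclohexane: x = 0.062, y = 0.115
  p-xylene: x = 0.776, y = 0.279
Drum-2 feed = drum-1 liquid: z₂ = (0.1625, 0.0620, 0.7755).
Drum 2:
Rachford–Rice: g(ψ₂) = Σ zᵢ(Kᵢ−1)/(1+ψ₂(Kᵢ−1)) = 0.
Feasibility: ΣzᵢKᵢ = 2.008, Σzᵢ/Kᵢ = 1.115 — both > 1, two phases present.
Newton–Raphson from ψ₂ = 0.5:
  ψ₂ = 0.500: g = 0.0675, g' = -0.545 → ψ₂ = 0.624
  ψ₂ = 0.624: g = 0.0084, g' = -0.421 → ψ₂ = 0.644
Converged at ψ₂ = 0.644.
  acetone: x = 0.031, y = 0.235
  cyclohexane: x = 0.023, y = 0.084
  p-xylene: x = 0.946, y = 0.681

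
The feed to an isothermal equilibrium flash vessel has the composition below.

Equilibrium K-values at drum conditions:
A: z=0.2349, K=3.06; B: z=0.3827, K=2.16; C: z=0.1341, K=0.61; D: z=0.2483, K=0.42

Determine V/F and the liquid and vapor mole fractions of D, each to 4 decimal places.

V/F = 0.9074, x_D = 0.5241, y_D = 0.2201

Iterate (Newton) starting at V/F = 0.5:
  V/F = 0.5000: g = 0.25154, g' = -0.6453 → V/F = 0.8898
  V/F = 0.8898: g = 0.01159, g' = -0.6534 → V/F = 0.9075
  V/F = 0.9075: g = -0.00010, g' = -0.6645 → V/F = 0.9074
Converged at V/F = 0.9074.
Compositions from xᵢ = zᵢ/(1+V/F(Kᵢ−1)), yᵢ = Kᵢxᵢ:
  A: x = 0.0819, y = 0.2505
  B: x = 0.1865, y = 0.4027
  C: x = 0.2075, y = 0.1266
  D: x = 0.5241, y = 0.2201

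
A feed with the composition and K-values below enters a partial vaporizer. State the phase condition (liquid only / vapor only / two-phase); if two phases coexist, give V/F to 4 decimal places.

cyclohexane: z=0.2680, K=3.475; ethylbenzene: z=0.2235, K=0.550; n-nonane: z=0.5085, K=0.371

ΣzᵢKᵢ = 1.2429; Σzᵢ/Kᵢ = 1.8541.
Both exceed 1, so a two-phase solution exists.
Let ψ = V/F and solve Σ zᵢ(Kᵢ−1)/(1+ψ(Kᵢ−1)) = 0.
Newton iteration, ψ⁰ = 0.67:
  ψ = 0.6700: g = -0.44728, g' = -0.9261 → ψ = 0.1870
  ψ = 0.1870: g = -0.01888, g' = -1.0795 → ψ = 0.1695
  ψ = 0.1695: g = 0.00035, g' = -1.1198 → ψ = 0.1698
Converged at ψ = 0.1698.

two-phase, V/F = 0.1698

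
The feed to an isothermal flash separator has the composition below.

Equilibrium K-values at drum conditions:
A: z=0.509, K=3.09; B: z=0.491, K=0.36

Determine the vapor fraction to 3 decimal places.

Rachford–Rice: g(ψ) = Σ zᵢ(Kᵢ−1)/(1+ψ(Kᵢ−1)) = 0.
Feasibility: ΣzᵢKᵢ = 1.750, Σzᵢ/Kᵢ = 1.529 — both > 1, two phases present.
Newton–Raphson from ψ = 0.48:
  ψ = 0.480: g = 0.0775, g' = -0.973 → ψ = 0.560
Converged at ψ = 0.560.

ψ = 0.560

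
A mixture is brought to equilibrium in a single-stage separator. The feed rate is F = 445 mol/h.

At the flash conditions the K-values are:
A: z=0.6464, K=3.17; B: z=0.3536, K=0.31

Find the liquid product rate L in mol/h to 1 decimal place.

L = 100.6 mol/h

Rachford–Rice: g(ψ) = Σ zᵢ(Kᵢ−1)/(1+ψ(Kᵢ−1)) = 0.
g(0) = ΣzᵢKᵢ − 1 = 1.1587 and g(1) = 1 − Σzᵢ/Kᵢ = -0.3446, so a root lies in (0, 1).
Binary case is linear: z₁(K₁−1)(1+ψ(K₂−1)) + z₂(K₂−1)(1+ψ(K₁−1)) = 0
⇒ ψ = [z₁(K₁−1)+z₂(K₂−1)] / [−(K₁−1)(K₂−1)] = 1.15870/1.49730 = 0.7739
Then V = ψ·F = 0.7739·445 = 344.4 mol/h and L = F − V = 100.6 mol/h.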